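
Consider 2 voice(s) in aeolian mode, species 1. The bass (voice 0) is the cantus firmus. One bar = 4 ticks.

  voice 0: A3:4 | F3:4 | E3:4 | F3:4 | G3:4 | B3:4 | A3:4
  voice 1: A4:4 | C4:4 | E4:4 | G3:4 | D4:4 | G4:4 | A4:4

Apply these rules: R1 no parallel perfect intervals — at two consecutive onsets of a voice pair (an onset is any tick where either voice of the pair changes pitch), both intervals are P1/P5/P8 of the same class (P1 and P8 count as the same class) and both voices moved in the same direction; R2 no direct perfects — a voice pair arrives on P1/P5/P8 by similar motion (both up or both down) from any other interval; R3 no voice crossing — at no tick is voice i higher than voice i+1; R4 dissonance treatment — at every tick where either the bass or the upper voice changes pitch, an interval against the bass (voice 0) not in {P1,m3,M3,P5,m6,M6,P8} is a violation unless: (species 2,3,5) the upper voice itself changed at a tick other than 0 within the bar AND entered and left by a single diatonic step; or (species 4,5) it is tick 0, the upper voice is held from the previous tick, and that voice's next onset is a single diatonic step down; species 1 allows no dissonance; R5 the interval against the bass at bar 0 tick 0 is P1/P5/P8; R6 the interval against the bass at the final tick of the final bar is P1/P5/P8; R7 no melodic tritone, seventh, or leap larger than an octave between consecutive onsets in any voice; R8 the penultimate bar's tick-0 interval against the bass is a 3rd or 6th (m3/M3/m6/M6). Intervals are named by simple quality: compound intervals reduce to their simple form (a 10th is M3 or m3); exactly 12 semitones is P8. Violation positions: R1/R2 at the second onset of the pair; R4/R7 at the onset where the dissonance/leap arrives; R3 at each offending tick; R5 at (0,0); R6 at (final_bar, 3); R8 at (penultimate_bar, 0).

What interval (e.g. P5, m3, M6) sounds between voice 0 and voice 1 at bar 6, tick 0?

voice 0=A3 voice 1=A4 -> P8

P8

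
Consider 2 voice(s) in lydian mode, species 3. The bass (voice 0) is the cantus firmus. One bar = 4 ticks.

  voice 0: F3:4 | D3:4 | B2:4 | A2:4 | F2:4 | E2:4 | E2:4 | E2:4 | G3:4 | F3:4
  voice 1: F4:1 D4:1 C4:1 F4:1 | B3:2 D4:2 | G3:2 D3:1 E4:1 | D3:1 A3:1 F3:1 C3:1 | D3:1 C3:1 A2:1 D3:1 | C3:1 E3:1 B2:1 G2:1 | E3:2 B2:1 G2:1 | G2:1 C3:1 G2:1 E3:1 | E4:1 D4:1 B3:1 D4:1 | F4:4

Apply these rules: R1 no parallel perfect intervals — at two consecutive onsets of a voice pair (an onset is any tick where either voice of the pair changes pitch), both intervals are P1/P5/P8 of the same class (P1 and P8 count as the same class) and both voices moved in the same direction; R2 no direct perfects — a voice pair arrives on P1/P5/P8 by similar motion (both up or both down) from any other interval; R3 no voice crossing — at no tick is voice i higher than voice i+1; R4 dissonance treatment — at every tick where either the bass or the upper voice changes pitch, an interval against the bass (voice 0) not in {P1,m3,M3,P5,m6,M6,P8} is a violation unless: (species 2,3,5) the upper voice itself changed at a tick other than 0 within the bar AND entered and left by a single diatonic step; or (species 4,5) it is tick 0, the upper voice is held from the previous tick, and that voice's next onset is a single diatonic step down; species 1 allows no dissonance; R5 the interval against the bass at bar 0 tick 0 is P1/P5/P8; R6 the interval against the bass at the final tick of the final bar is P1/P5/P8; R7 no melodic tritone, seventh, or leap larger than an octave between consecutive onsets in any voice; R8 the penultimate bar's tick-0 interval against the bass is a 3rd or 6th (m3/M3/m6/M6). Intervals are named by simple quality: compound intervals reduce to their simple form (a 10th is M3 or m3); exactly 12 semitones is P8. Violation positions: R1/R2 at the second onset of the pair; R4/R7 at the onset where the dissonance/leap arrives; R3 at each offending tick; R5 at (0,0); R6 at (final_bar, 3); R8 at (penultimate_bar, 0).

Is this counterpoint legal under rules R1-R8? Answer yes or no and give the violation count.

bar 0: v0=F3 v1=F4 (P8)
bar 1: v0=D3 v1=B3 (M6)
bar 2: v0=B2 v1=G3 (m6)
bar 3: v0=A2 v1=D3 (P4)
bar 4: v0=F2 v1=D3 (M6)
bar 5: v0=E2 v1=C3 (m6)
bar 6: v0=E2 v1=E3 (P8)
bar 7: v0=E2 v1=G2 (m3)
bar 8: v0=G3 v1=E4 (M6)
bar 9: v0=F3 v1=F4 (P8)
  R7 @ bar1.0: F4->B3 leap 6st
  R4 @ bar2.3: B2/E4 P4 untreated
  R7 @ bar2.3: D3->E4 leap 14st
  R4 @ bar3.0: A2/D3 P4 untreated
  R7 @ bar3.0: E4->D3 leap 14st
  R7 @ bar8.0: E2->G3 leap 15st

No (6 violations)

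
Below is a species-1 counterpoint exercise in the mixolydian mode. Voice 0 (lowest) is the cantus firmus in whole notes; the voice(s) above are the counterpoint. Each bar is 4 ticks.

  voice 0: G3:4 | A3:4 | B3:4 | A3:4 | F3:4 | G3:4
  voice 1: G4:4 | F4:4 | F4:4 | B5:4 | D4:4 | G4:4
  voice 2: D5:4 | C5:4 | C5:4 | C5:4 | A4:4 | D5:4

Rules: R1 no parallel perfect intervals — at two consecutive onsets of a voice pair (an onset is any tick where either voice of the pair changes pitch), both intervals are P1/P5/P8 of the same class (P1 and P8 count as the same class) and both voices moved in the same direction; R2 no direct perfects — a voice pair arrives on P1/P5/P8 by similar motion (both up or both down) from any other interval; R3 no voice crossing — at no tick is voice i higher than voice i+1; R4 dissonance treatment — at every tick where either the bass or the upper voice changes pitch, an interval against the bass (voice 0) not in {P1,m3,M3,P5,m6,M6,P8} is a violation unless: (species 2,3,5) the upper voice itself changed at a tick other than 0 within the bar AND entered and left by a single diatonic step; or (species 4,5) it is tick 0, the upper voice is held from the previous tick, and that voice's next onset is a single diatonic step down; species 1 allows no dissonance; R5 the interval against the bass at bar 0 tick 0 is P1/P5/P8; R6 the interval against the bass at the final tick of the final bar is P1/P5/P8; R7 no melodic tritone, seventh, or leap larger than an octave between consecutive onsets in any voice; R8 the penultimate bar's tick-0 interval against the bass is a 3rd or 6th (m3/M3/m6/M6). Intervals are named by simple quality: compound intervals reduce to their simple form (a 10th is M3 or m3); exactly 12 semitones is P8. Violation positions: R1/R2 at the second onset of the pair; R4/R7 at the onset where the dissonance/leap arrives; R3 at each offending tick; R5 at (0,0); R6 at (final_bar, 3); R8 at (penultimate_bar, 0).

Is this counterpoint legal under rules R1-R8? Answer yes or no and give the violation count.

bar 0: v0=G3 v1=G4 v2=D5 (P5)
bar 1: v0=A3 v1=F4 v2=C5 (m3)
bar 2: v0=B3 v1=F4 v2=C5 (m2)
bar 3: v0=A3 v1=B5 v2=C5 (m3)
bar 4: v0=F3 v1=D4 v2=A4 (M3)
bar 5: v0=G3 v1=G4 v2=D5 (P5)
  R1 @ bar1.0: G4/D5 P5 -> F4/C5 P5 similar
  R4 @ bar2.0: B3/F4 TT untreated
  R4 @ bar2.0: B3/C5 m2 untreated
  R3 @ bar3.0: B5 above C5
  R4 @ bar3.0: A3/B5 M2 untreated
  R7 @ bar3.0: F4->B5 leap 18st
  R3 @ bar3.1: B5 above C5
  R3 @ bar3.2: B5 above C5
  R3 @ bar3.3: B5 above C5
  R2 @ bar4.0: B5/C5 M7 -> D4/A4 P5 similar
  R7 @ bar4.0: B5->D4 leap 21st
  R1 @ bar5.0: D4/A4 P5 -> G4/D5 P5 similar
  R2 @ bar5.0: F3/D4 M6 -> G3/G4 P8 similar
  R2 @ bar5.0: F3/A4 M3 -> G3/D5 P5 similar

No (14 violations)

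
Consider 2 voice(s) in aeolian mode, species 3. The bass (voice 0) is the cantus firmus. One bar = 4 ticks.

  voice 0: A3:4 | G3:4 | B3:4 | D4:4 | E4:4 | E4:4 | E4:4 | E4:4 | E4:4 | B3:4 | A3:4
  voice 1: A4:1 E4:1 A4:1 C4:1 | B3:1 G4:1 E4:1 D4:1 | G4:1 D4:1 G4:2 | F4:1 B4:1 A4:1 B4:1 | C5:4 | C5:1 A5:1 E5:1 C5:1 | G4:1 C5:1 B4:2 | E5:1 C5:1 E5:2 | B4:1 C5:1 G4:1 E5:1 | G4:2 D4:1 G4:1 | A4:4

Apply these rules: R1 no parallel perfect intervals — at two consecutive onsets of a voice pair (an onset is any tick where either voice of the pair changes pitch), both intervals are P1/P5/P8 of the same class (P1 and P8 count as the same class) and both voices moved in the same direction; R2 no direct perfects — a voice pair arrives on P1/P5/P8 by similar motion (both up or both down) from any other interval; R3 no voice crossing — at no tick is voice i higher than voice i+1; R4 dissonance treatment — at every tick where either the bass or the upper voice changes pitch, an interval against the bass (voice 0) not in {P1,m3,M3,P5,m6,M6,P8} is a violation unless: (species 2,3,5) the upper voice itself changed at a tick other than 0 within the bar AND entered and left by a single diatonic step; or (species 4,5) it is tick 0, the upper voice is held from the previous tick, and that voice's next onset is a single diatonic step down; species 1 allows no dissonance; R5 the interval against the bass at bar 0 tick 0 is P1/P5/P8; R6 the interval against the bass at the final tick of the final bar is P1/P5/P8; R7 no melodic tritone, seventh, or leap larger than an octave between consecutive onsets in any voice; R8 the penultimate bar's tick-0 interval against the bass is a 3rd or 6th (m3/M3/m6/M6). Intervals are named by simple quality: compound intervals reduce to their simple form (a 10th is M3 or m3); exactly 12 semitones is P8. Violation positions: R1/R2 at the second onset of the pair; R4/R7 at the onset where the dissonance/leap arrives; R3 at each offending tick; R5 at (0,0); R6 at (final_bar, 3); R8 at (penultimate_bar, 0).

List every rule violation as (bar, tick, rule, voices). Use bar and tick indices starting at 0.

bar 0: v0=A3 v1=A4 downbeat P8
bar 1: v0=G3 v1=B3 downbeat M3
bar 2: v0=B3 v1=G4 downbeat m6
bar 3: v0=D4 v1=F4 downbeat m3
bar 4: v0=E4 v1=C5 downbeat m6
bar 5: v0=E4 v1=C5 downbeat m6
bar 6: v0=E4 v1=G4 downbeat m3
bar 7: v0=E4 v1=E5 downbeat P8
bar 8: v0=E4 v1=B4 downbeat P5
bar 9: v0=B3 v1=G4 downbeat m6
bar 10: v0=A3 v1=A4 downbeat P8
  -> R7 @ bar 3 tick 1 v(1,): F4->B4 leap 6st
  -> R4 @ bar 5 tick 1 v(0, 1): E4/A5 P4 untreated

(3, 1, R7, (1,))
(5, 1, R4, (0, 1))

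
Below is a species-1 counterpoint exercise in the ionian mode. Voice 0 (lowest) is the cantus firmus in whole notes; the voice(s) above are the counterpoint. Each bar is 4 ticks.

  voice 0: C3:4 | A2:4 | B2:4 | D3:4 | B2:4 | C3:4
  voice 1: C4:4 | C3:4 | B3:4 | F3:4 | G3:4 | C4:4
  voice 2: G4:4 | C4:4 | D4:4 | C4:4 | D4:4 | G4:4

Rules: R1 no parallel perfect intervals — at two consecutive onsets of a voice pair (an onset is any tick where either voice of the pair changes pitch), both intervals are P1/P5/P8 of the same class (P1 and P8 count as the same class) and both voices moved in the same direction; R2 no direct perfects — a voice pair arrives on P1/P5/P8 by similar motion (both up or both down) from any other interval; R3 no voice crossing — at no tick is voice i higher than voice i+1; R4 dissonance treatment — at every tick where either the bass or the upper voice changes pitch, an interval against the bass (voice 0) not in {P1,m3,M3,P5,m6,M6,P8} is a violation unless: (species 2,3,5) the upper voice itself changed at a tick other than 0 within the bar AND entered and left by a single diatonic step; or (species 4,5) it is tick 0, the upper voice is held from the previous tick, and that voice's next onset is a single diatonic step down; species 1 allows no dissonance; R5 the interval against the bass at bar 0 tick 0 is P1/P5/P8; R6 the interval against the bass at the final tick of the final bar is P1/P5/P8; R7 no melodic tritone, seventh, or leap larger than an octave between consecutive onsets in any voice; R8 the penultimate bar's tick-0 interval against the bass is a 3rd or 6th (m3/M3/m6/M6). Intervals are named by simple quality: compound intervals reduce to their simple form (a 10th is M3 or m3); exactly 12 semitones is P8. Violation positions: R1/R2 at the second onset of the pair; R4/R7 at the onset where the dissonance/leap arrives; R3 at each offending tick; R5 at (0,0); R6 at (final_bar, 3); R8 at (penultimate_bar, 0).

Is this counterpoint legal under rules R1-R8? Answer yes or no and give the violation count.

No (10 violations)

bar 0: v0=C3 v1=C4 v2=G4 (P5)
bar 1: v0=A2 v1=C3 v2=C4 (m3)
bar 2: v0=B2 v1=B3 v2=D4 (m3)
bar 3: v0=D3 v1=F3 v2=C4 (m7)
bar 4: v0=B2 v1=G3 v2=D4 (m3)
bar 5: v0=C3 v1=C4 v2=G4 (P5)
  R2 @ bar1.0: C4/G4 P5 -> C3/C4 P8 similar
  R2 @ bar2.0: A2/C3 m3 -> B2/B3 P8 similar
  R7 @ bar2.0: C3->B3 leap 11st
  R2 @ bar3.0: B3/D4 m3 -> F3/C4 P5 similar
  R4 @ bar3.0: D3/C4 m7 untreated
  R7 @ bar3.0: B3->F3 leap 6st
  R1 @ bar4.0: F3/C4 P5 -> G3/D4 P5 similar
  R1 @ bar5.0: G3/D4 P5 -> C4/G4 P5 similar
  R2 @ bar5.0: B2/G3 m6 -> C3/C4 P8 similar
  R2 @ bar5.0: B2/D4 m3 -> C3/G4 P5 similar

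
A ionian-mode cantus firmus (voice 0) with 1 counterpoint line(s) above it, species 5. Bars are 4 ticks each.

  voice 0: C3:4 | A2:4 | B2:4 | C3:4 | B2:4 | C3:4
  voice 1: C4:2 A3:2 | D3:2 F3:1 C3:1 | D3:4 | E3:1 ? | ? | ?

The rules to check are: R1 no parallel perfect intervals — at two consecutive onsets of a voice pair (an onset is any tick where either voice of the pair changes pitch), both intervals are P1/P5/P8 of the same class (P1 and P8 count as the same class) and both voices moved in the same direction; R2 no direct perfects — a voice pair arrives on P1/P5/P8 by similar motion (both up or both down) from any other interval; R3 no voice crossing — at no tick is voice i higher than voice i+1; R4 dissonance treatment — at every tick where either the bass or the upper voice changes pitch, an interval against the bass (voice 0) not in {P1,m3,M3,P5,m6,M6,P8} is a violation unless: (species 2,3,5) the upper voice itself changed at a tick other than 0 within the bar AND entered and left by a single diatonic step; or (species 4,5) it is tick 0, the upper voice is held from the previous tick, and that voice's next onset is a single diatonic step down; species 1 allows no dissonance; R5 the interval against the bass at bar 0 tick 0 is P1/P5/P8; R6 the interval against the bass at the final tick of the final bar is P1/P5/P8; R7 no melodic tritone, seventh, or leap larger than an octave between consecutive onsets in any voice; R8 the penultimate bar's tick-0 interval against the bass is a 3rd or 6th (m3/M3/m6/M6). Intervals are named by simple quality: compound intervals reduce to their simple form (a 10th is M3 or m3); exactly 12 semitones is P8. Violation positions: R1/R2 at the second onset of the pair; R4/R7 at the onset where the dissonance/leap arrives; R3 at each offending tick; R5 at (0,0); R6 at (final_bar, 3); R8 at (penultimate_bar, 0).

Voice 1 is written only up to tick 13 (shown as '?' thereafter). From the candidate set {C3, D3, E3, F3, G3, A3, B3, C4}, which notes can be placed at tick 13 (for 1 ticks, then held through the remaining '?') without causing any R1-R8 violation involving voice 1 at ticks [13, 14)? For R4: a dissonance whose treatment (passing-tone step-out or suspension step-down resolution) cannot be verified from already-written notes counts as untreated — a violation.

{A3, C3, C4, E3, G3}

C3: legal
D3: violates R4
E3: legal
F3: violates R4
G3: legal
A3: legal
B3: violates R4
C4: legal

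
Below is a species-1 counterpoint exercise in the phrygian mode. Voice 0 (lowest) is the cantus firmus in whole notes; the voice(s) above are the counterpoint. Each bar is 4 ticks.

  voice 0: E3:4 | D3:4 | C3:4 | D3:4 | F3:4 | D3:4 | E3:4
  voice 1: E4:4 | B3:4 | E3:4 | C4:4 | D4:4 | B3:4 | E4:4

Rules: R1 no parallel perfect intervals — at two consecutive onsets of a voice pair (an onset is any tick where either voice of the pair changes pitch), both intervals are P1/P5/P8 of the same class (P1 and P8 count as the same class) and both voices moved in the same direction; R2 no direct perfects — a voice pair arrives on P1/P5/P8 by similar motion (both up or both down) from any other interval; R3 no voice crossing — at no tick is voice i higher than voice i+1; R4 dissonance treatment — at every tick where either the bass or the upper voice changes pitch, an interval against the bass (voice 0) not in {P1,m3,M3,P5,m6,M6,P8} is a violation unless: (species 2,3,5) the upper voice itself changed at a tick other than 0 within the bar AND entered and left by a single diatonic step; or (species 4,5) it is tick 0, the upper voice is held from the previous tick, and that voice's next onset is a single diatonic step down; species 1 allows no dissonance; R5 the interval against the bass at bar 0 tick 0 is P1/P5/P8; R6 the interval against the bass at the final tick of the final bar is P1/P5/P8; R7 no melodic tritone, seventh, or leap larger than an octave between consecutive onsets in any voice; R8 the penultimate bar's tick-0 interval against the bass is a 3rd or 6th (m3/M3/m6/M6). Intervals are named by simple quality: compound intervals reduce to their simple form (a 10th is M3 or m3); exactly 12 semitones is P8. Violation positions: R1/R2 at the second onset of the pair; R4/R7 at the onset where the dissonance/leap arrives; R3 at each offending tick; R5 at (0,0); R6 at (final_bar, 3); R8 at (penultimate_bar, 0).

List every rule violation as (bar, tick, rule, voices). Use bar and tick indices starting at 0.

(3, 0, R4, (0, 1))
(6, 0, R2, (0, 1))

bar 0: v0=E3 v1=E4 downbeat P8
bar 1: v0=D3 v1=B3 downbeat M6
bar 2: v0=C3 v1=E3 downbeat M3
bar 3: v0=D3 v1=C4 downbeat m7
bar 4: v0=F3 v1=D4 downbeat M6
bar 5: v0=D3 v1=B3 downbeat M6
bar 6: v0=E3 v1=E4 downbeat P8
  -> R4 @ bar 3 tick 0 v(0, 1): D3/C4 m7 untreated
  -> R2 @ bar 6 tick 0 v(0, 1): D3/B3 M6 -> E3/E4 P8 similar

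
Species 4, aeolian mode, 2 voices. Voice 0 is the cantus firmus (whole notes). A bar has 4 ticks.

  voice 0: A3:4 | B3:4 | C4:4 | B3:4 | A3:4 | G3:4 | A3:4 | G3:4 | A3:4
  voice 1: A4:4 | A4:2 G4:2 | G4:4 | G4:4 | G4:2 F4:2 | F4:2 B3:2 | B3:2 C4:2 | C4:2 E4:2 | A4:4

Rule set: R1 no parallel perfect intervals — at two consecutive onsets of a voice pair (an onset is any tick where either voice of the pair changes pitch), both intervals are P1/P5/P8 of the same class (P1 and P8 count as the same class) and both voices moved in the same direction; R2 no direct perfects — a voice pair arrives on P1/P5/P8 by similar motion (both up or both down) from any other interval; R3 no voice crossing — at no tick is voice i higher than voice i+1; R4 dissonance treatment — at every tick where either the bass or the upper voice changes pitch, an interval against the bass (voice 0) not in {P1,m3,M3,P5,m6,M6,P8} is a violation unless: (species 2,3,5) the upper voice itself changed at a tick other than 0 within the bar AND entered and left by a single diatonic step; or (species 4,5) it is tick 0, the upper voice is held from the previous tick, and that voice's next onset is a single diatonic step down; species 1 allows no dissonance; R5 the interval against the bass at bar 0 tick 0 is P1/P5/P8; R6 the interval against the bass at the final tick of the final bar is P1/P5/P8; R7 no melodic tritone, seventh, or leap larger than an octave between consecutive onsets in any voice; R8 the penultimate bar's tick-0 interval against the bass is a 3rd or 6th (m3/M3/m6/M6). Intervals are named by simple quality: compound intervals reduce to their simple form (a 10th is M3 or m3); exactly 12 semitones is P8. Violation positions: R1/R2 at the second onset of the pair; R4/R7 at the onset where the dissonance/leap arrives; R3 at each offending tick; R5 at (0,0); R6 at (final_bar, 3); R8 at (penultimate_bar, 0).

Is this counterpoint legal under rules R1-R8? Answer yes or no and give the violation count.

bar 0: v0=A3 v1=A4 (P8)
bar 1: v0=B3 v1=A4 (m7)
bar 2: v0=C4 v1=G4 (P5)
bar 3: v0=B3 v1=G4 (m6)
bar 4: v0=A3 v1=G4 (m7)
bar 5: v0=G3 v1=F4 (m7)
bar 6: v0=A3 v1=B3 (M2)
bar 7: v0=G3 v1=C4 (P4)
bar 8: v0=A3 v1=A4 (P8)
  R4 @ bar5.0: G3/F4 m7 untreated
  R7 @ bar5.2: F4->B3 leap 6st
  R4 @ bar6.0: A3/B3 M2 untreated
  R4 @ bar7.0: G3/C4 P4 untreated
  R8 @ bar7.0: penult P4 not 3rd/6th
  R2 @ bar8.0: G3/E4 M6 -> A3/A4 P8 similar

No (6 violations)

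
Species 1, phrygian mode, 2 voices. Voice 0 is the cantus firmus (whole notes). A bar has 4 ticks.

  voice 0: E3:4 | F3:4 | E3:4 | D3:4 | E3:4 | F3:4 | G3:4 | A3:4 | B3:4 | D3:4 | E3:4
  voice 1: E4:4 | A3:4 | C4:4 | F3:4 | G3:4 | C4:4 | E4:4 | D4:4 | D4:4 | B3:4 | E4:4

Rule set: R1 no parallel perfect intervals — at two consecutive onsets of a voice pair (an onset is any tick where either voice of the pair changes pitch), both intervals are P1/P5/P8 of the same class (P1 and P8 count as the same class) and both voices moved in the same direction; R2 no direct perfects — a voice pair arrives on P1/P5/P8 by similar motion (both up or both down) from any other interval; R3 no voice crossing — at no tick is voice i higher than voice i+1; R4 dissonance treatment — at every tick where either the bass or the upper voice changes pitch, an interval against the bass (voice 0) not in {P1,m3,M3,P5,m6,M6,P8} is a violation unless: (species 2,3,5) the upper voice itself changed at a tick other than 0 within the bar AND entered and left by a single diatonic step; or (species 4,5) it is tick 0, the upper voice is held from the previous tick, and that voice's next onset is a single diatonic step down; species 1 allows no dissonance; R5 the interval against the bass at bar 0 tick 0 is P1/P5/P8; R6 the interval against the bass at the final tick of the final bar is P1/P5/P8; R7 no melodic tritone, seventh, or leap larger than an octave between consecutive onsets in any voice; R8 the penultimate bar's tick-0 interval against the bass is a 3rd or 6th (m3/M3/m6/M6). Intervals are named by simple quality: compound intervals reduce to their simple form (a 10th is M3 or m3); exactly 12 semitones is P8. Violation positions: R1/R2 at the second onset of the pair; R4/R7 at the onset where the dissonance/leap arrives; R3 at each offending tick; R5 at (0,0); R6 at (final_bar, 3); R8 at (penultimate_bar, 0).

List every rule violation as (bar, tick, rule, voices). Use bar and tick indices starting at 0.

(5, 0, R2, (0, 1))
(7, 0, R4, (0, 1))
(10, 0, R2, (0, 1))

bar 0: v0=E3 v1=E4 downbeat P8
bar 1: v0=F3 v1=A3 downbeat M3
bar 2: v0=E3 v1=C4 downbeat m6
bar 3: v0=D3 v1=F3 downbeat m3
bar 4: v0=E3 v1=G3 downbeat m3
bar 5: v0=F3 v1=C4 downbeat P5
bar 6: v0=G3 v1=E4 downbeat M6
bar 7: v0=A3 v1=D4 downbeat P4
bar 8: v0=B3 v1=D4 downbeat m3
bar 9: v0=D3 v1=B3 downbeat M6
bar 10: v0=E3 v1=E4 downbeat P8
  -> R2 @ bar 5 tick 0 v(0, 1): E3/G3 m3 -> F3/C4 P5 similar
  -> R4 @ bar 7 tick 0 v(0, 1): A3/D4 P4 untreated
  -> R2 @ bar 10 tick 0 v(0, 1): D3/B3 M6 -> E3/E4 P8 similar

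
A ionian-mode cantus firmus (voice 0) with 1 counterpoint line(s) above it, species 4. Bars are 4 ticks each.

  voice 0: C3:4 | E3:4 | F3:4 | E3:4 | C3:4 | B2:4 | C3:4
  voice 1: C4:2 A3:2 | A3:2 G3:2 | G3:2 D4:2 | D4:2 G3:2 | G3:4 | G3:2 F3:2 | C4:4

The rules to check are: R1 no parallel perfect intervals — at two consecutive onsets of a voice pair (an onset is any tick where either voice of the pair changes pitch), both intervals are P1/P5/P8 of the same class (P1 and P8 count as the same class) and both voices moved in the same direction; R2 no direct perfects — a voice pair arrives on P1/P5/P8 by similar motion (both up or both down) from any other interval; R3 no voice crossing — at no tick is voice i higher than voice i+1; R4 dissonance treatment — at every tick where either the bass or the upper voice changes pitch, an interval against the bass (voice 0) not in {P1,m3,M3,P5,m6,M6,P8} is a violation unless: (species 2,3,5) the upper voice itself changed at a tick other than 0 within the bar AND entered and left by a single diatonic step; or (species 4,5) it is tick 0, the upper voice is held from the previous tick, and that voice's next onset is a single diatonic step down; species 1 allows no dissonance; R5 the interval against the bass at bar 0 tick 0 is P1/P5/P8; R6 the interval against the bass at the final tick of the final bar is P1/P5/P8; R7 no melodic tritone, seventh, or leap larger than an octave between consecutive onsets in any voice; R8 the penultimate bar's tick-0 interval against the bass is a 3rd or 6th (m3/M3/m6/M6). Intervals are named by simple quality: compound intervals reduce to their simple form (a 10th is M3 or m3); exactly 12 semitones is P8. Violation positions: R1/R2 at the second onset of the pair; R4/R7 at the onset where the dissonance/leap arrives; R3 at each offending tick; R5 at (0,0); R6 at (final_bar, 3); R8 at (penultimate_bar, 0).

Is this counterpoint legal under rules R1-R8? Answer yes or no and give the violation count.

bar 0: v0=C3 v1=C4 (P8)
bar 1: v0=E3 v1=A3 (P4)
bar 2: v0=F3 v1=G3 (M2)
bar 3: v0=E3 v1=D4 (m7)
bar 4: v0=C3 v1=G3 (P5)
bar 5: v0=B2 v1=G3 (m6)
bar 6: v0=C3 v1=C4 (P8)
  R4 @ bar2.0: F3/G3 M2 untreated
  R4 @ bar3.0: E3/D4 m7 untreated
  R4 @ bar5.2: B2/F3 TT untreated
  R2 @ bar6.0: B2/F3 TT -> C3/C4 P8 similar

No (4 violations)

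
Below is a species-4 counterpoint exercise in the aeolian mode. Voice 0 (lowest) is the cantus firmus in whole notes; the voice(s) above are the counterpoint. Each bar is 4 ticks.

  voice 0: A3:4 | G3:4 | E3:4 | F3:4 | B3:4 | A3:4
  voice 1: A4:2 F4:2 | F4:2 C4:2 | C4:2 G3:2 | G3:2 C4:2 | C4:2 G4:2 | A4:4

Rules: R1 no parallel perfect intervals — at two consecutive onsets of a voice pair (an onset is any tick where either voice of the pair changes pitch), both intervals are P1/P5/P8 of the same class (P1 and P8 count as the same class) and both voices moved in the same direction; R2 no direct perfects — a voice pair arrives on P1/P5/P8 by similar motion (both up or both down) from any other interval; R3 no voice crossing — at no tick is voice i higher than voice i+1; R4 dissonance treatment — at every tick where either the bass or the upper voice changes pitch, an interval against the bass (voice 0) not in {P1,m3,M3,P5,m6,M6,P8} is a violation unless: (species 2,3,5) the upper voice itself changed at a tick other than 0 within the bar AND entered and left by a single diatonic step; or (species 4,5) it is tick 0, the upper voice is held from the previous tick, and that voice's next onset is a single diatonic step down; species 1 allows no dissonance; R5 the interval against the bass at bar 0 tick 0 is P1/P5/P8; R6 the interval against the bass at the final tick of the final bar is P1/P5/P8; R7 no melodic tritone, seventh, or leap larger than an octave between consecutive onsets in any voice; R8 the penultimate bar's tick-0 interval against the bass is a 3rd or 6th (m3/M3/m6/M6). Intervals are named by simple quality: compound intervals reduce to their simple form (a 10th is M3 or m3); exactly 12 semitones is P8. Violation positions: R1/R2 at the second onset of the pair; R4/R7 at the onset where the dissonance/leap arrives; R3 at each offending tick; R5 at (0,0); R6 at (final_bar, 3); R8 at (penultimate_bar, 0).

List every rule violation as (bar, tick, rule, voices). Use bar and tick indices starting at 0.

bar 0: v0=A3 v1=A4 downbeat P8
bar 1: v0=G3 v1=F4 downbeat m7
bar 2: v0=E3 v1=C4 downbeat m6
bar 3: v0=F3 v1=G3 downbeat M2
bar 4: v0=B3 v1=C4 downbeat m2
bar 5: v0=A3 v1=A4 downbeat P8
  -> R4 @ bar 1 tick 0 v(0, 1): G3/F4 m7 untreated
  -> R4 @ bar 1 tick 2 v(0, 1): G3/C4 P4 untreated
  -> R4 @ bar 3 tick 0 v(0, 1): F3/G3 M2 untreated
  -> R4 @ bar 4 tick 0 v(0, 1): B3/C4 m2 untreated
  -> R7 @ bar 4 tick 0 v(0,): F3->B3 leap 6st
  -> R8 @ bar 4 tick 0 v(0, 1): penult m2 not 3rd/6th

(1, 0, R4, (0, 1))
(1, 2, R4, (0, 1))
(3, 0, R4, (0, 1))
(4, 0, R4, (0, 1))
(4, 0, R7, (0,))
(4, 0, R8, (0, 1))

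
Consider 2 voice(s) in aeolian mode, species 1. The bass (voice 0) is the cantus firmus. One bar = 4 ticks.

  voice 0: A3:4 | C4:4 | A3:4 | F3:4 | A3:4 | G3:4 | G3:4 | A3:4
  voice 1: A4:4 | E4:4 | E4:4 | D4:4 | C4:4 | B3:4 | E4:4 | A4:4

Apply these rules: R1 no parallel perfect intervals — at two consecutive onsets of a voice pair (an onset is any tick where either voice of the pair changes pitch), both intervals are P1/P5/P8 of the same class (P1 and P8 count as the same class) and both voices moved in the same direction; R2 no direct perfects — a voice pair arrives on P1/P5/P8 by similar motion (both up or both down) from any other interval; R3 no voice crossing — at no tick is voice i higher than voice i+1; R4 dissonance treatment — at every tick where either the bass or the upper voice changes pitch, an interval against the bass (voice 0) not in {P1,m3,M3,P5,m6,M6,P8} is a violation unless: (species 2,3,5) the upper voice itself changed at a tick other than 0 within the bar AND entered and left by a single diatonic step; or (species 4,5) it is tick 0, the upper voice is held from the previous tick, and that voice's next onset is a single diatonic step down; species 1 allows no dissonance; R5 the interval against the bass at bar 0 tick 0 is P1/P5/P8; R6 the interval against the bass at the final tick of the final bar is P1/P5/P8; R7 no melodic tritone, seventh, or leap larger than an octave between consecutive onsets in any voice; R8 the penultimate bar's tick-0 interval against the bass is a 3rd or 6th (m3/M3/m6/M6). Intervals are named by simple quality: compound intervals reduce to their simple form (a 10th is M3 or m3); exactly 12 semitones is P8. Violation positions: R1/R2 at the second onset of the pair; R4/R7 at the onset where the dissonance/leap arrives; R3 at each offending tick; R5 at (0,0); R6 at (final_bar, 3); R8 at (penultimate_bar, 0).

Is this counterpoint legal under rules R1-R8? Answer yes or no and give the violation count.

bar 0: v0=A3 v1=A4 (P8)
bar 1: v0=C4 v1=E4 (M3)
bar 2: v0=A3 v1=E4 (P5)
bar 3: v0=F3 v1=D4 (M6)
bar 4: v0=A3 v1=C4 (m3)
bar 5: v0=G3 v1=B3 (M3)
bar 6: v0=G3 v1=E4 (M6)
bar 7: v0=A3 v1=A4 (P8)
  R2 @ bar7.0: G3/E4 M6 -> A3/A4 P8 similar

No (1 violations)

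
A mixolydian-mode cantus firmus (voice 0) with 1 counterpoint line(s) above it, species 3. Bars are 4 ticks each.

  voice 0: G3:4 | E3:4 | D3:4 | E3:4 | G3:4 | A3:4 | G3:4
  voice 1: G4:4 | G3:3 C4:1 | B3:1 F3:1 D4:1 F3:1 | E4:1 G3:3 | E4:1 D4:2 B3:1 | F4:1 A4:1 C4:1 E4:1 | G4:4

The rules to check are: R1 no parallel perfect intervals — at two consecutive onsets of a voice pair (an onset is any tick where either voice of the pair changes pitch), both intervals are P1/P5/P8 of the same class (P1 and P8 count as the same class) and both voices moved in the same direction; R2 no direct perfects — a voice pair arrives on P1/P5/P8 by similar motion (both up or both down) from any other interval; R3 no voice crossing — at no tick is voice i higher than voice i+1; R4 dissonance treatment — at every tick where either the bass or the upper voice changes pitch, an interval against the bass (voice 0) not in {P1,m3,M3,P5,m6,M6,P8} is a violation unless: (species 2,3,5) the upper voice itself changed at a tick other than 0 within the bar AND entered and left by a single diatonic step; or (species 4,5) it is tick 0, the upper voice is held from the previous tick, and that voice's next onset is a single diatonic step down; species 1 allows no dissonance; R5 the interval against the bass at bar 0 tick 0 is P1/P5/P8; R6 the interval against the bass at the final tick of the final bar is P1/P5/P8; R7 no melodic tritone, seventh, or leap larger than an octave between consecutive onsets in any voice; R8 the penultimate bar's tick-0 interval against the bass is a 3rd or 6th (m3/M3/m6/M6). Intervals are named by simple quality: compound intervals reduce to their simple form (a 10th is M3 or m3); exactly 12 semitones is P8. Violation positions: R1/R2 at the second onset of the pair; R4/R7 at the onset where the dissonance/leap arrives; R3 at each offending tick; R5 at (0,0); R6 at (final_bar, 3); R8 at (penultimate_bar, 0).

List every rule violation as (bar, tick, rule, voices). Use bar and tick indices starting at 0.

bar 0: v0=G3 v1=G4 downbeat P8
bar 1: v0=E3 v1=G3 downbeat m3
bar 2: v0=D3 v1=B3 downbeat M6
bar 3: v0=E3 v1=E4 downbeat P8
bar 4: v0=G3 v1=E4 downbeat M6
bar 5: v0=A3 v1=F4 downbeat m6
bar 6: v0=G3 v1=G4 downbeat P8
  -> R7 @ bar 2 tick 1 v(1,): B3->F3 leap 6st
  -> R2 @ bar 3 tick 0 v(0, 1): D3/F3 m3 -> E3/E4 P8 similar
  -> R7 @ bar 3 tick 0 v(1,): F3->E4 leap 11st
  -> R7 @ bar 5 tick 0 v(1,): B3->F4 leap 6st

(2, 1, R7, (1,))
(3, 0, R2, (0, 1))
(3, 0, R7, (1,))
(5, 0, R7, (1,))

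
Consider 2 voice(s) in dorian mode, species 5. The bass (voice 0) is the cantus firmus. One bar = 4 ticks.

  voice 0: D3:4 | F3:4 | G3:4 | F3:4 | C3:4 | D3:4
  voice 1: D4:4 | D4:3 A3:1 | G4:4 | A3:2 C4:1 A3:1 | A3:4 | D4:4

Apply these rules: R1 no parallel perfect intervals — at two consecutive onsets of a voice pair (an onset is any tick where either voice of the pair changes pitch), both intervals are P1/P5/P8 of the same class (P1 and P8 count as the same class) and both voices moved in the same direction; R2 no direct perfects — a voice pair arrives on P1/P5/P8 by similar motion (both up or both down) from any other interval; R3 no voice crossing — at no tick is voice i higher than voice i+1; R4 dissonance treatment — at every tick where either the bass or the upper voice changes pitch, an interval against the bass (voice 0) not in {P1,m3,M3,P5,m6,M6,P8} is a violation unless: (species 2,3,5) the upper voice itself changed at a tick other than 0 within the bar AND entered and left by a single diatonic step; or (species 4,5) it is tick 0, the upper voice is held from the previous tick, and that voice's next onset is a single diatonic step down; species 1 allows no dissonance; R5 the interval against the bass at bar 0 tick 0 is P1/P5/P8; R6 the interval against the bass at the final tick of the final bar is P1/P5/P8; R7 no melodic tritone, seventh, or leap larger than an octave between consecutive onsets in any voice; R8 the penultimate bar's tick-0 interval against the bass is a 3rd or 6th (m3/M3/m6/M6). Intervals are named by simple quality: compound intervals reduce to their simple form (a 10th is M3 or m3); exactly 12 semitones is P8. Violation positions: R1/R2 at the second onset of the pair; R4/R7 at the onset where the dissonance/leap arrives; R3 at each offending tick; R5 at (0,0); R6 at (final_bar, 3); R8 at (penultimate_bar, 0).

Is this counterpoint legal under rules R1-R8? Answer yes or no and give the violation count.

No (4 violations)

bar 0: v0=D3 v1=D4 (P8)
bar 1: v0=F3 v1=D4 (M6)
bar 2: v0=G3 v1=G4 (P8)
bar 3: v0=F3 v1=A3 (M3)
bar 4: v0=C3 v1=A3 (M6)
bar 5: v0=D3 v1=D4 (P8)
  R2 @ bar2.0: F3/A3 M3 -> G3/G4 P8 similar
  R7 @ bar2.0: A3->G4 leap 10st
  R7 @ bar3.0: G4->A3 leap 10st
  R2 @ bar5.0: C3/A3 M6 -> D3/D4 P8 similar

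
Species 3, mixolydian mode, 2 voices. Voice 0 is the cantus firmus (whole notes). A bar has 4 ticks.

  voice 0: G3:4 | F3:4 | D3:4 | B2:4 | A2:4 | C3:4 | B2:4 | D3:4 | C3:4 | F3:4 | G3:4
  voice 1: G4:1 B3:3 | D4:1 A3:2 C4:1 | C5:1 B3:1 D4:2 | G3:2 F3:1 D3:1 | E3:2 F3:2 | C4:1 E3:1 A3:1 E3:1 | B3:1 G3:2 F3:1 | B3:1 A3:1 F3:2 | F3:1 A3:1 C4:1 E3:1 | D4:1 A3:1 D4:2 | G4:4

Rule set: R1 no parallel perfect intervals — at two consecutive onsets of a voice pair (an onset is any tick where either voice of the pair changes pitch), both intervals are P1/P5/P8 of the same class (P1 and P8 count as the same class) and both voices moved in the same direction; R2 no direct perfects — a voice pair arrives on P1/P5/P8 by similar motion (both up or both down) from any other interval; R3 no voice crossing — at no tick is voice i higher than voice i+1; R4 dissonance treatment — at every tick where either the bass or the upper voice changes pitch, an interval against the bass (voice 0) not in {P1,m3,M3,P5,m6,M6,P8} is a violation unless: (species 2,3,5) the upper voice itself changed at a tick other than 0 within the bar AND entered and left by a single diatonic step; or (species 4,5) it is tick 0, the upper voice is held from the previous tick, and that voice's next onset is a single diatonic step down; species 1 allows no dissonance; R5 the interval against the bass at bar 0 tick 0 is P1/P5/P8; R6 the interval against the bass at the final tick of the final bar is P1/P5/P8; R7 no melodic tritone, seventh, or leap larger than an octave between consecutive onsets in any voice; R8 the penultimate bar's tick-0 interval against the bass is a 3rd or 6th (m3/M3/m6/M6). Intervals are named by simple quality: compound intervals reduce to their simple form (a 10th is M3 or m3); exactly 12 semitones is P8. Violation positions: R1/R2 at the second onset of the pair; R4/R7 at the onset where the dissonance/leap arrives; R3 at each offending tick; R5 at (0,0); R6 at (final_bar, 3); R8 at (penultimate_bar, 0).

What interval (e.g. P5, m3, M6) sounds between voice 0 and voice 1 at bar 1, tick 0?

M6

voice 0=F3 voice 1=D4 -> M6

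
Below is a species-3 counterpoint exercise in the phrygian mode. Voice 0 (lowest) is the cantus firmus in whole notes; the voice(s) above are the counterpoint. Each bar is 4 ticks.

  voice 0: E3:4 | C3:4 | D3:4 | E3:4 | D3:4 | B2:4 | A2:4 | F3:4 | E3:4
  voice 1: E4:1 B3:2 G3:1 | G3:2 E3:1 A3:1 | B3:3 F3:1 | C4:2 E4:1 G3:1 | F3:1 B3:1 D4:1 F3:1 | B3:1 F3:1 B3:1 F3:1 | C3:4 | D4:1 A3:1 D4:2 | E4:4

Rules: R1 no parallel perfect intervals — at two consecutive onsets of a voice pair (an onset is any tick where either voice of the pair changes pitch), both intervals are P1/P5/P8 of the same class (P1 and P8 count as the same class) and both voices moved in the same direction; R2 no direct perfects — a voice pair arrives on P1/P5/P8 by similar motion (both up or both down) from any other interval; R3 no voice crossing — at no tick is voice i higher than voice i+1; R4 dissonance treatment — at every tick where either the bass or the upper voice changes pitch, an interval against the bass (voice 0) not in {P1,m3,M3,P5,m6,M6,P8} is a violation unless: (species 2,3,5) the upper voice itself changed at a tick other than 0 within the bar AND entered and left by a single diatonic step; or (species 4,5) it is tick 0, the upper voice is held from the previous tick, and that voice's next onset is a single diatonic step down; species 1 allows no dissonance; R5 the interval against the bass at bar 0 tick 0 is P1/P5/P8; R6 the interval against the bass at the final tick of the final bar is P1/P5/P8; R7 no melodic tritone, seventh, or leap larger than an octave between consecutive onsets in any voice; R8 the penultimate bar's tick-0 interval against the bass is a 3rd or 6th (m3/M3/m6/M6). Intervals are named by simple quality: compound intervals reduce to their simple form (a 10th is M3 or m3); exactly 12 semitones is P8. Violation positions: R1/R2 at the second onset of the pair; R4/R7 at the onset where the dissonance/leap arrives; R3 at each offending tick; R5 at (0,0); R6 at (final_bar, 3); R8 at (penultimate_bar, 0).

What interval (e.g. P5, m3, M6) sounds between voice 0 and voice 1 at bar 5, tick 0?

P8

voice 0=B2 voice 1=B3 -> P8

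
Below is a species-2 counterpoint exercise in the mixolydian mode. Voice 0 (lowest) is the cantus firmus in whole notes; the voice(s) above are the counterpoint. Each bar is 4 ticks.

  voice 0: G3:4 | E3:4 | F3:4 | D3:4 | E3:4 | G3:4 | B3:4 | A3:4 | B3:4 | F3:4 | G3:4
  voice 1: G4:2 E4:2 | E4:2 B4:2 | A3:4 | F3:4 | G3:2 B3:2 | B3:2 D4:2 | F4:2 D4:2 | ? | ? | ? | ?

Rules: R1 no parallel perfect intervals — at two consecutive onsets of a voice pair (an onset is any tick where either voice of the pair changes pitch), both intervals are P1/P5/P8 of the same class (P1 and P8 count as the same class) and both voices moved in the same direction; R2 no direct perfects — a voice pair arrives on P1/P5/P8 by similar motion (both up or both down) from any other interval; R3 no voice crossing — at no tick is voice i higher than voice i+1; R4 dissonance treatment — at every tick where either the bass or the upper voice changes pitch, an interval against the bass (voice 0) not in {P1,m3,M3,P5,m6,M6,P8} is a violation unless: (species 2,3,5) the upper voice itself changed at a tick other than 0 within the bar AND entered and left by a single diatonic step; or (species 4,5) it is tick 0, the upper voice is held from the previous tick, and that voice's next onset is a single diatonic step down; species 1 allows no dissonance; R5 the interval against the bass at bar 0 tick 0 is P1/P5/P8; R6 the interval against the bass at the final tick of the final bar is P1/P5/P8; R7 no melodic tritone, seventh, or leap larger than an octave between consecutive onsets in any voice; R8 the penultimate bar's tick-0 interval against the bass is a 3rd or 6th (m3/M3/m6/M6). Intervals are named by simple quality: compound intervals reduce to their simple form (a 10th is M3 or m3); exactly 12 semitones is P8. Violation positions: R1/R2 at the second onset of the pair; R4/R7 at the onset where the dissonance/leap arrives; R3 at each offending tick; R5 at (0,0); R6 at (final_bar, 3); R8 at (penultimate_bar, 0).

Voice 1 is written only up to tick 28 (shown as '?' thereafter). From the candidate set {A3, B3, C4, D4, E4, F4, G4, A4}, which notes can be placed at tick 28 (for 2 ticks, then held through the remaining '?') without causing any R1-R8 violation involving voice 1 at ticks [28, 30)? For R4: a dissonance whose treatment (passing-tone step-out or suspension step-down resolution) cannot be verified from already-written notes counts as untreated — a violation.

{A4, C4, E4, F4}

A3: violates R2
B3: violates R4
C4: legal
D4: violates R4
E4: legal
F4: legal
G4: violates R4
A4: legal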